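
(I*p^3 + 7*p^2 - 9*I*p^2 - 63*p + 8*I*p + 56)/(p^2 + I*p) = (I*p^3 + p^2*(7 - 9*I) + p*(-63 + 8*I) + 56)/(p*(p + I))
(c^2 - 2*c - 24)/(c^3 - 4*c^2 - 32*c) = (c - 6)/(c*(c - 8))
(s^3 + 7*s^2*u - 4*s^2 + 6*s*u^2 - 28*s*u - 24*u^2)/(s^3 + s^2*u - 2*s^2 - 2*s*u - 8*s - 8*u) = (s + 6*u)/(s + 2)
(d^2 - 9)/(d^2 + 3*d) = (d - 3)/d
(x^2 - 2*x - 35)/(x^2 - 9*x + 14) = (x + 5)/(x - 2)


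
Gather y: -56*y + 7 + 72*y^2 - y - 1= 72*y^2 - 57*y + 6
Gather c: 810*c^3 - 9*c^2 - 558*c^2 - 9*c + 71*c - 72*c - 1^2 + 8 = 810*c^3 - 567*c^2 - 10*c + 7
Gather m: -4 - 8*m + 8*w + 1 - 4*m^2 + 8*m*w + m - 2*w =-4*m^2 + m*(8*w - 7) + 6*w - 3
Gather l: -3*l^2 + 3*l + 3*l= -3*l^2 + 6*l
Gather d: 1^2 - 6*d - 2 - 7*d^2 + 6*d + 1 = -7*d^2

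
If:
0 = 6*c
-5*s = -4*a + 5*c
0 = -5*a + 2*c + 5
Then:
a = 1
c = 0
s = 4/5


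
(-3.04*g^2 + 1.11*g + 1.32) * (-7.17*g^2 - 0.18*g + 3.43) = 21.7968*g^4 - 7.4115*g^3 - 20.0914*g^2 + 3.5697*g + 4.5276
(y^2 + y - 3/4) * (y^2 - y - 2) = y^4 - 15*y^2/4 - 5*y/4 + 3/2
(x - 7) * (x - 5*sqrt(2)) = x^2 - 5*sqrt(2)*x - 7*x + 35*sqrt(2)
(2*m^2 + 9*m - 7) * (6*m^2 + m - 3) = 12*m^4 + 56*m^3 - 39*m^2 - 34*m + 21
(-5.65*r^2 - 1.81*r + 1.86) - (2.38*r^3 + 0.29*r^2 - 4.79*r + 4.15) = -2.38*r^3 - 5.94*r^2 + 2.98*r - 2.29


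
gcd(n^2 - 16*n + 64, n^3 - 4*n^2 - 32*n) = n - 8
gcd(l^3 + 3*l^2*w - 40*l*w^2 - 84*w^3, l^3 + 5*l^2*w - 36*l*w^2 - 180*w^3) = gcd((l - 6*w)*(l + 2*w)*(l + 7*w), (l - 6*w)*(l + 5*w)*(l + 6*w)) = -l + 6*w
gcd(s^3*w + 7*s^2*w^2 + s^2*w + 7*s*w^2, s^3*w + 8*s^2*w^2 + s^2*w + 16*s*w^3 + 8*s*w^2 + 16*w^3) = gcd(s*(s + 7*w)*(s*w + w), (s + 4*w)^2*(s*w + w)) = s*w + w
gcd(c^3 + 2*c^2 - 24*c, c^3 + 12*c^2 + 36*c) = c^2 + 6*c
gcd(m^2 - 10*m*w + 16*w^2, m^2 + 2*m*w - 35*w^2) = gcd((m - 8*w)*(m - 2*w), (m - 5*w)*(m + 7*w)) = 1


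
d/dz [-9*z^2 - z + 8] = -18*z - 1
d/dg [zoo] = 0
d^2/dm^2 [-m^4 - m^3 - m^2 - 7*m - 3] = -12*m^2 - 6*m - 2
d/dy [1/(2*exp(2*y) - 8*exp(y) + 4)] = (2 - exp(y))*exp(y)/(exp(2*y) - 4*exp(y) + 2)^2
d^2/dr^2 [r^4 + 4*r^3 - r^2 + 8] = 12*r^2 + 24*r - 2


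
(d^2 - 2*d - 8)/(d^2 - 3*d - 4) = (d + 2)/(d + 1)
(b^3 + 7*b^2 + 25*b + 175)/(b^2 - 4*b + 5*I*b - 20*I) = (b^2 + b*(7 - 5*I) - 35*I)/(b - 4)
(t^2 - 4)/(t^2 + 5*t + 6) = (t - 2)/(t + 3)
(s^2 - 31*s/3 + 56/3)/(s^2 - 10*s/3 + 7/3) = (s - 8)/(s - 1)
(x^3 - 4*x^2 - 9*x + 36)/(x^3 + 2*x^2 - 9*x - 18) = (x - 4)/(x + 2)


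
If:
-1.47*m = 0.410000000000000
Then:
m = -0.28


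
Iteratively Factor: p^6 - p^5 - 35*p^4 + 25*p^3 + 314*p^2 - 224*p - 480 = (p + 4)*(p^5 - 5*p^4 - 15*p^3 + 85*p^2 - 26*p - 120) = (p + 1)*(p + 4)*(p^4 - 6*p^3 - 9*p^2 + 94*p - 120) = (p - 3)*(p + 1)*(p + 4)*(p^3 - 3*p^2 - 18*p + 40) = (p - 3)*(p + 1)*(p + 4)^2*(p^2 - 7*p + 10) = (p - 5)*(p - 3)*(p + 1)*(p + 4)^2*(p - 2)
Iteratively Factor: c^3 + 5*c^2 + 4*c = (c)*(c^2 + 5*c + 4) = c*(c + 1)*(c + 4)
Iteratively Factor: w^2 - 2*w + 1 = (w - 1)*(w - 1)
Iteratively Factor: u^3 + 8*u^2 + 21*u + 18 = (u + 2)*(u^2 + 6*u + 9) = (u + 2)*(u + 3)*(u + 3)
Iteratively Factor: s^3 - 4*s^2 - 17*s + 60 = (s + 4)*(s^2 - 8*s + 15) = (s - 3)*(s + 4)*(s - 5)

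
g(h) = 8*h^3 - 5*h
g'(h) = 24*h^2 - 5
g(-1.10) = -5.15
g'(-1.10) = 24.04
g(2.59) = 126.04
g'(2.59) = 155.99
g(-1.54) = -21.52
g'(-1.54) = 51.92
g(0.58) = -1.34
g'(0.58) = 3.07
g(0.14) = -0.68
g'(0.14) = -4.53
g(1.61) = 25.34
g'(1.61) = 57.21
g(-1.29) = -10.72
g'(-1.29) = 34.94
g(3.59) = 352.20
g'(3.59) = 304.31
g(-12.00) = -13764.00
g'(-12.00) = 3451.00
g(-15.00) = -26925.00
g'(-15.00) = 5395.00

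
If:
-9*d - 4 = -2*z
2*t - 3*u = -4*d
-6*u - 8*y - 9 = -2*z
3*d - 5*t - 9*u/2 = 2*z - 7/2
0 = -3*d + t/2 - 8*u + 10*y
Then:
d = 541/224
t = -1651/448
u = 171/224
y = 389/256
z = 5765/448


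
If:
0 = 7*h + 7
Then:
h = -1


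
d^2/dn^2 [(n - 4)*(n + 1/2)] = 2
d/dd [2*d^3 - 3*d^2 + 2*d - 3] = 6*d^2 - 6*d + 2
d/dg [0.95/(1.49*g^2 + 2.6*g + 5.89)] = (-2.831*g - 2.47)/(1.49*g^2 + 2.6*g + 5.89)^2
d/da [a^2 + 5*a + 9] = 2*a + 5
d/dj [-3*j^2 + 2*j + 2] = 2 - 6*j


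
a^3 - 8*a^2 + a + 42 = (a - 7)*(a - 3)*(a + 2)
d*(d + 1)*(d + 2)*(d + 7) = d^4 + 10*d^3 + 23*d^2 + 14*d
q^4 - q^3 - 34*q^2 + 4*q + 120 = (q - 6)*(q - 2)*(q + 2)*(q + 5)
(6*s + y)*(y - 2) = 6*s*y - 12*s + y^2 - 2*y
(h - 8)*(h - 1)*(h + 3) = h^3 - 6*h^2 - 19*h + 24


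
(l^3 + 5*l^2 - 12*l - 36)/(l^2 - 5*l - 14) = (l^2 + 3*l - 18)/(l - 7)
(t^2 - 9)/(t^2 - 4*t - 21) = (t - 3)/(t - 7)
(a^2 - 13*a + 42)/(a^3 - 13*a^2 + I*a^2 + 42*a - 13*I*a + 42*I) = 1/(a + I)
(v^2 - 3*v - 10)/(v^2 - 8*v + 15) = (v + 2)/(v - 3)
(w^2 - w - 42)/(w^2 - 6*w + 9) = (w^2 - w - 42)/(w^2 - 6*w + 9)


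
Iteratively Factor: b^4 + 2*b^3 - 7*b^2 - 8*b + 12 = (b + 3)*(b^3 - b^2 - 4*b + 4) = (b - 1)*(b + 3)*(b^2 - 4) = (b - 2)*(b - 1)*(b + 3)*(b + 2)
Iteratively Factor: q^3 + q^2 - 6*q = (q - 2)*(q^2 + 3*q) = q*(q - 2)*(q + 3)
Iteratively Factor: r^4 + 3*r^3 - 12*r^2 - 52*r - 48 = (r - 4)*(r^3 + 7*r^2 + 16*r + 12) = (r - 4)*(r + 2)*(r^2 + 5*r + 6) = (r - 4)*(r + 2)*(r + 3)*(r + 2)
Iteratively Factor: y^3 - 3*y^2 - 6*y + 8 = (y - 4)*(y^2 + y - 2) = (y - 4)*(y - 1)*(y + 2)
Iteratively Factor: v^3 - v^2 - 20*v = (v + 4)*(v^2 - 5*v) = v*(v + 4)*(v - 5)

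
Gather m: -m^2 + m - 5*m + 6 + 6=-m^2 - 4*m + 12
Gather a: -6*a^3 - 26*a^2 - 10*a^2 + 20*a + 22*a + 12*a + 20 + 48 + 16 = -6*a^3 - 36*a^2 + 54*a + 84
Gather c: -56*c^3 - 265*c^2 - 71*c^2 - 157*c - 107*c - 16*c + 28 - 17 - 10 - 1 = -56*c^3 - 336*c^2 - 280*c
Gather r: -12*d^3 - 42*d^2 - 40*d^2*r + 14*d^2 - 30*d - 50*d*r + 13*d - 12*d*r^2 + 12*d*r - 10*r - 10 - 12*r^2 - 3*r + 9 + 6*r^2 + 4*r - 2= -12*d^3 - 28*d^2 - 17*d + r^2*(-12*d - 6) + r*(-40*d^2 - 38*d - 9) - 3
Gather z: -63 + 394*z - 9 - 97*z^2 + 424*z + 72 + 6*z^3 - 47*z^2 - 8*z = 6*z^3 - 144*z^2 + 810*z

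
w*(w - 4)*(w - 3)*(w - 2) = w^4 - 9*w^3 + 26*w^2 - 24*w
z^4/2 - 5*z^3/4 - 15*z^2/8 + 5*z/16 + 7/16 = (z/2 + 1/2)*(z - 7/2)*(z - 1/2)*(z + 1/2)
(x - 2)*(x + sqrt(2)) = x^2 - 2*x + sqrt(2)*x - 2*sqrt(2)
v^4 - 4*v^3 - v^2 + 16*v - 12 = (v - 3)*(v - 2)*(v - 1)*(v + 2)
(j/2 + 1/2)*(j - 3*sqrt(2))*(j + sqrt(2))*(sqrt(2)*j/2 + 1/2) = sqrt(2)*j^4/4 - 3*j^3/4 + sqrt(2)*j^3/4 - 2*sqrt(2)*j^2 - 3*j^2/4 - 2*sqrt(2)*j - 3*j/2 - 3/2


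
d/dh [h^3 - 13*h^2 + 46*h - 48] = 3*h^2 - 26*h + 46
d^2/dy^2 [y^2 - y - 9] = 2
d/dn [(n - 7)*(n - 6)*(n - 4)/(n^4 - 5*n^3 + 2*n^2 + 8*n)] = (-n^4 + 26*n^3 - 141*n^2 + 84*n + 84)/(n^2*(n^4 - 2*n^3 - 3*n^2 + 4*n + 4))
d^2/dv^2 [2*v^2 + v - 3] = 4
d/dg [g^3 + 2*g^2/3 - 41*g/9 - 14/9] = 3*g^2 + 4*g/3 - 41/9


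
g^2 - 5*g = g*(g - 5)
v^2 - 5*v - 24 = (v - 8)*(v + 3)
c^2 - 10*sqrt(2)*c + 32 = (c - 8*sqrt(2))*(c - 2*sqrt(2))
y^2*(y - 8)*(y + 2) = y^4 - 6*y^3 - 16*y^2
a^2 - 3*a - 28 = (a - 7)*(a + 4)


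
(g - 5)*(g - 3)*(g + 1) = g^3 - 7*g^2 + 7*g + 15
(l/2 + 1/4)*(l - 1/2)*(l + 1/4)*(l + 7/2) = l^4/2 + 15*l^3/8 + 5*l^2/16 - 15*l/32 - 7/64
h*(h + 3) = h^2 + 3*h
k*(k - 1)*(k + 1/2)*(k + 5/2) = k^4 + 2*k^3 - 7*k^2/4 - 5*k/4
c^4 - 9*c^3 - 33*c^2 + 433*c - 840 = (c - 8)*(c - 5)*(c - 3)*(c + 7)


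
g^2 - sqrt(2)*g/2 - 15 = (g - 3*sqrt(2))*(g + 5*sqrt(2)/2)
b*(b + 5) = b^2 + 5*b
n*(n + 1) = n^2 + n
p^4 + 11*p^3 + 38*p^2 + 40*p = p*(p + 2)*(p + 4)*(p + 5)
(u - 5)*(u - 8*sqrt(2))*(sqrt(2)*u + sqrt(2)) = sqrt(2)*u^3 - 16*u^2 - 4*sqrt(2)*u^2 - 5*sqrt(2)*u + 64*u + 80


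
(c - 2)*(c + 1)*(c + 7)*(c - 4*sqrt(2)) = c^4 - 4*sqrt(2)*c^3 + 6*c^3 - 24*sqrt(2)*c^2 - 9*c^2 - 14*c + 36*sqrt(2)*c + 56*sqrt(2)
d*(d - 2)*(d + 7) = d^3 + 5*d^2 - 14*d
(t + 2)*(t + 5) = t^2 + 7*t + 10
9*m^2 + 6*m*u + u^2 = (3*m + u)^2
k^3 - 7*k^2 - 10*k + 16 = (k - 8)*(k - 1)*(k + 2)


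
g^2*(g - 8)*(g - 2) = g^4 - 10*g^3 + 16*g^2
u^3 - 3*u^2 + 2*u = u*(u - 2)*(u - 1)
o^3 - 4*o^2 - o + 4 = (o - 4)*(o - 1)*(o + 1)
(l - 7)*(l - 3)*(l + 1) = l^3 - 9*l^2 + 11*l + 21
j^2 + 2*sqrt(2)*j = j*(j + 2*sqrt(2))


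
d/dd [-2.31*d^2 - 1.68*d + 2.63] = -4.62*d - 1.68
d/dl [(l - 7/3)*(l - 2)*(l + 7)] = 3*l^2 + 16*l/3 - 77/3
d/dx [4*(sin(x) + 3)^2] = 8*(sin(x) + 3)*cos(x)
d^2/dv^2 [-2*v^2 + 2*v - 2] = -4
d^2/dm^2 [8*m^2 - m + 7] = 16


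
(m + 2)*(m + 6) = m^2 + 8*m + 12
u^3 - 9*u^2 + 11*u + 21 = (u - 7)*(u - 3)*(u + 1)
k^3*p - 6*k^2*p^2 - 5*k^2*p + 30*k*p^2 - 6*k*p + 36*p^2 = (k - 6)*(k - 6*p)*(k*p + p)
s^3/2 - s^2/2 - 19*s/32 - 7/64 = (s/2 + 1/4)*(s - 7/4)*(s + 1/4)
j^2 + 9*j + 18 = (j + 3)*(j + 6)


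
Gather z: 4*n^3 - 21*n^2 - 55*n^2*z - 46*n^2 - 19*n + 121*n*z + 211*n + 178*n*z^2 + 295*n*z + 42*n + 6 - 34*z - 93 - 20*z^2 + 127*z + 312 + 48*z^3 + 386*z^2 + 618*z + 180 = 4*n^3 - 67*n^2 + 234*n + 48*z^3 + z^2*(178*n + 366) + z*(-55*n^2 + 416*n + 711) + 405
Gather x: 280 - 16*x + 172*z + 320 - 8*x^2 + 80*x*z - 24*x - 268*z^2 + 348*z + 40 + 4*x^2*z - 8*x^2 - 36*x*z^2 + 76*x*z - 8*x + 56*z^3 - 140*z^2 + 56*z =x^2*(4*z - 16) + x*(-36*z^2 + 156*z - 48) + 56*z^3 - 408*z^2 + 576*z + 640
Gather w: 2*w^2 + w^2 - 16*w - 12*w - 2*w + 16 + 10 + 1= 3*w^2 - 30*w + 27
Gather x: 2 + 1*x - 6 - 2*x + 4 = -x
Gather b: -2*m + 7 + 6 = 13 - 2*m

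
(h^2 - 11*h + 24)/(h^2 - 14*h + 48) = (h - 3)/(h - 6)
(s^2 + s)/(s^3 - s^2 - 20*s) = (s + 1)/(s^2 - s - 20)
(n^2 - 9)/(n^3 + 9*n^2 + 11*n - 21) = (n - 3)/(n^2 + 6*n - 7)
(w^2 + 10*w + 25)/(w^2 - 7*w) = (w^2 + 10*w + 25)/(w*(w - 7))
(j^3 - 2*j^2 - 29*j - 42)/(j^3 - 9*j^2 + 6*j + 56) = (j + 3)/(j - 4)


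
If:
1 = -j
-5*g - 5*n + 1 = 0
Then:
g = 1/5 - n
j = -1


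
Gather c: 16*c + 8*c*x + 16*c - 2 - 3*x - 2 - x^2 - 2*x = c*(8*x + 32) - x^2 - 5*x - 4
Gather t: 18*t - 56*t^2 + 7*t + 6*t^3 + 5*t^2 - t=6*t^3 - 51*t^2 + 24*t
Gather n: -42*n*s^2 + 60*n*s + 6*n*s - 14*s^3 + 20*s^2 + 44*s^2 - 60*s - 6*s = n*(-42*s^2 + 66*s) - 14*s^3 + 64*s^2 - 66*s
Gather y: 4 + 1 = 5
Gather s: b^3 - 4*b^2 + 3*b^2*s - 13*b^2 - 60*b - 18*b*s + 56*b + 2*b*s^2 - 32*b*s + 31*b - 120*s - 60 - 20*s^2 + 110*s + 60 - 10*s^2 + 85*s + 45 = b^3 - 17*b^2 + 27*b + s^2*(2*b - 30) + s*(3*b^2 - 50*b + 75) + 45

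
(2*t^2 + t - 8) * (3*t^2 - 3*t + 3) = 6*t^4 - 3*t^3 - 21*t^2 + 27*t - 24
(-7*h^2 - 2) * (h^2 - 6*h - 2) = -7*h^4 + 42*h^3 + 12*h^2 + 12*h + 4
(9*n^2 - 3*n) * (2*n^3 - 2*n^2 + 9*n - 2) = 18*n^5 - 24*n^4 + 87*n^3 - 45*n^2 + 6*n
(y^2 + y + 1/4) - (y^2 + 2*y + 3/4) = -y - 1/2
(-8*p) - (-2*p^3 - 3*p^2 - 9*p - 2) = 2*p^3 + 3*p^2 + p + 2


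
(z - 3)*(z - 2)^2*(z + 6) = z^4 - z^3 - 26*z^2 + 84*z - 72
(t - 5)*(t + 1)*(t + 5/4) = t^3 - 11*t^2/4 - 10*t - 25/4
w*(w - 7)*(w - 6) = w^3 - 13*w^2 + 42*w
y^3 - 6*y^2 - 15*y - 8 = (y - 8)*(y + 1)^2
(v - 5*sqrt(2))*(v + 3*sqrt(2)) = v^2 - 2*sqrt(2)*v - 30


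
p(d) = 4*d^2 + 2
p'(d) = 8*d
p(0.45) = 2.81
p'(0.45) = 3.60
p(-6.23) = 157.25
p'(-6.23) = -49.84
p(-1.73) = 13.97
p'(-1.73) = -13.84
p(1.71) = 13.70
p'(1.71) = 13.68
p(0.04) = 2.01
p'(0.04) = 0.32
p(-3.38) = 47.70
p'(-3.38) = -27.04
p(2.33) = 23.72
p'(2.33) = 18.64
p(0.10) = 2.04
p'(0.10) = 0.80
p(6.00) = 146.00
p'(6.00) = 48.00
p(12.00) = 578.00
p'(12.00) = 96.00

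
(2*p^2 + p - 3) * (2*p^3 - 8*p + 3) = 4*p^5 + 2*p^4 - 22*p^3 - 2*p^2 + 27*p - 9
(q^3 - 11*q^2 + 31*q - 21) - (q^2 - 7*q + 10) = q^3 - 12*q^2 + 38*q - 31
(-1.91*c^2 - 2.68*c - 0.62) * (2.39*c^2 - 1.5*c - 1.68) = -4.5649*c^4 - 3.5402*c^3 + 5.747*c^2 + 5.4324*c + 1.0416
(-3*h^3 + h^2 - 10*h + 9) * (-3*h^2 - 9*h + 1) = 9*h^5 + 24*h^4 + 18*h^3 + 64*h^2 - 91*h + 9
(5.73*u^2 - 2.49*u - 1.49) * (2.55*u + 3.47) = 14.6115*u^3 + 13.5336*u^2 - 12.4398*u - 5.1703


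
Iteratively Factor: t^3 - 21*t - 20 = (t - 5)*(t^2 + 5*t + 4) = (t - 5)*(t + 1)*(t + 4)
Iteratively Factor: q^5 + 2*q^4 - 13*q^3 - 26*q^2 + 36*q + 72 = (q - 2)*(q^4 + 4*q^3 - 5*q^2 - 36*q - 36) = (q - 2)*(q + 2)*(q^3 + 2*q^2 - 9*q - 18) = (q - 2)*(q + 2)^2*(q^2 - 9) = (q - 3)*(q - 2)*(q + 2)^2*(q + 3)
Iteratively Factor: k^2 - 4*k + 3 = (k - 3)*(k - 1)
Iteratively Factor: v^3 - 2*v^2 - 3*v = (v)*(v^2 - 2*v - 3) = v*(v + 1)*(v - 3)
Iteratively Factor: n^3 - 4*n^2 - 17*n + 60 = (n - 5)*(n^2 + n - 12) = (n - 5)*(n - 3)*(n + 4)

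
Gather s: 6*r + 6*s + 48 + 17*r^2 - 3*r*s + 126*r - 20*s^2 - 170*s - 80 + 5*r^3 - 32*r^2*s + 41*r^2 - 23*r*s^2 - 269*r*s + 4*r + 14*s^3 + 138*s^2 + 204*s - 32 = 5*r^3 + 58*r^2 + 136*r + 14*s^3 + s^2*(118 - 23*r) + s*(-32*r^2 - 272*r + 40) - 64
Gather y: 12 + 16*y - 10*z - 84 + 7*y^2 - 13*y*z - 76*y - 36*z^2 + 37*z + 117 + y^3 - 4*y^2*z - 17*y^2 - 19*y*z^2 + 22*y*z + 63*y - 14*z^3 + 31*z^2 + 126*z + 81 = y^3 + y^2*(-4*z - 10) + y*(-19*z^2 + 9*z + 3) - 14*z^3 - 5*z^2 + 153*z + 126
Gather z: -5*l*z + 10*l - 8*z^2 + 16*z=10*l - 8*z^2 + z*(16 - 5*l)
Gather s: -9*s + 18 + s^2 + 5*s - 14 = s^2 - 4*s + 4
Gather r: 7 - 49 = -42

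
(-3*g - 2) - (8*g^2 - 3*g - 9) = 7 - 8*g^2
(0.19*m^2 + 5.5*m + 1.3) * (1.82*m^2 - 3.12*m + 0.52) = 0.3458*m^4 + 9.4172*m^3 - 14.6952*m^2 - 1.196*m + 0.676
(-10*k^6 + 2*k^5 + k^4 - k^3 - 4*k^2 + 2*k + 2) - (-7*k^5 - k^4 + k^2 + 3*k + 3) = -10*k^6 + 9*k^5 + 2*k^4 - k^3 - 5*k^2 - k - 1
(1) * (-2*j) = -2*j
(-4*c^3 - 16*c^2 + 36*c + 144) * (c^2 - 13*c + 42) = -4*c^5 + 36*c^4 + 76*c^3 - 996*c^2 - 360*c + 6048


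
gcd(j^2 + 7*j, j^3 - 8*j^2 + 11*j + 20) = 1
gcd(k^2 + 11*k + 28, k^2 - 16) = k + 4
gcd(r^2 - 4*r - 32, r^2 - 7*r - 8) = r - 8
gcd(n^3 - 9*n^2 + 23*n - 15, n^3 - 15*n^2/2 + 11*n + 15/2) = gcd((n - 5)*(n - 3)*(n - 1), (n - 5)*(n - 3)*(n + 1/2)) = n^2 - 8*n + 15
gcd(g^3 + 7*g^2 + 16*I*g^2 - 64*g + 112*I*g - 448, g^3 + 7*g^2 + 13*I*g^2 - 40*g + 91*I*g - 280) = g^2 + g*(7 + 8*I) + 56*I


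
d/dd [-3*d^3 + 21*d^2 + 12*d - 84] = -9*d^2 + 42*d + 12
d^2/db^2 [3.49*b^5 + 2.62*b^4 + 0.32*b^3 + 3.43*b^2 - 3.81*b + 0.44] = 69.8*b^3 + 31.44*b^2 + 1.92*b + 6.86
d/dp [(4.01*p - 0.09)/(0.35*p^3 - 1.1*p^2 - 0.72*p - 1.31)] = (-2.807*p^3 + 4.5055*p^2 - 0.198*p - 5.3179)/(0.1225*p^6 - 0.77*p^5 + 0.706*p^4 + 0.667*p^3 + 3.4004*p^2 + 1.8864*p + 1.7161)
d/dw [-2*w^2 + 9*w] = 9 - 4*w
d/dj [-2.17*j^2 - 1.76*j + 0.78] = -4.34*j - 1.76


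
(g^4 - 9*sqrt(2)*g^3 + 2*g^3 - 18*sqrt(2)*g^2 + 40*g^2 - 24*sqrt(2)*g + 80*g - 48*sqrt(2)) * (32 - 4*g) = -4*g^5 + 24*g^4 + 36*sqrt(2)*g^4 - 216*sqrt(2)*g^3 - 96*g^3 - 480*sqrt(2)*g^2 + 960*g^2 - 576*sqrt(2)*g + 2560*g - 1536*sqrt(2)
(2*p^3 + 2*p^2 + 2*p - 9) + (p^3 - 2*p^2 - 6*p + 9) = 3*p^3 - 4*p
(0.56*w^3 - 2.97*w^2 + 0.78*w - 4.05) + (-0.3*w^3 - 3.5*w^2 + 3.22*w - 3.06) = 0.26*w^3 - 6.47*w^2 + 4.0*w - 7.11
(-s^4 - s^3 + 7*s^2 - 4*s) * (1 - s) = s^5 - 8*s^3 + 11*s^2 - 4*s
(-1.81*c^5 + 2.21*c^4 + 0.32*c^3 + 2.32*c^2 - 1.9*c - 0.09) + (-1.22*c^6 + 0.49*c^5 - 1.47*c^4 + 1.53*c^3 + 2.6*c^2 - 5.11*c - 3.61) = -1.22*c^6 - 1.32*c^5 + 0.74*c^4 + 1.85*c^3 + 4.92*c^2 - 7.01*c - 3.7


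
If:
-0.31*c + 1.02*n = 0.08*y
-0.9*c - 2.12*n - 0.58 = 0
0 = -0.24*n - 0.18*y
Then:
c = -0.39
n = -0.11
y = 0.14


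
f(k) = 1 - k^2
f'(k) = -2*k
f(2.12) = -3.49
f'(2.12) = -4.24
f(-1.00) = 0.00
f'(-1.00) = 2.00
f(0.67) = 0.55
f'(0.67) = -1.34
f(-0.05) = 1.00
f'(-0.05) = 0.10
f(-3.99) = -14.92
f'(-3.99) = 7.98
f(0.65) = 0.58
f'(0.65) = -1.30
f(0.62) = 0.62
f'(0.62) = -1.24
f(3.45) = -10.90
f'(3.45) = -6.90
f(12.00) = -143.00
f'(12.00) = -24.00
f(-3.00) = -8.00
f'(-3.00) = 6.00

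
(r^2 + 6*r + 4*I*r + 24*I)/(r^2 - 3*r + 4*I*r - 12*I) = (r + 6)/(r - 3)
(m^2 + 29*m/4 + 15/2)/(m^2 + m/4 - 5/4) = (m + 6)/(m - 1)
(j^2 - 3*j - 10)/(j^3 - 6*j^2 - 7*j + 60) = (j + 2)/(j^2 - j - 12)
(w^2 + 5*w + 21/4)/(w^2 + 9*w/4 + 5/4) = (4*w^2 + 20*w + 21)/(4*w^2 + 9*w + 5)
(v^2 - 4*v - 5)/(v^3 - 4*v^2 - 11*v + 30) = (v + 1)/(v^2 + v - 6)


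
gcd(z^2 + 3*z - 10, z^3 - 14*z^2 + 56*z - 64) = z - 2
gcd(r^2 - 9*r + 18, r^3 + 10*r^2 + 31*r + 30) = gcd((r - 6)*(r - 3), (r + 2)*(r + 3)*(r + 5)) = 1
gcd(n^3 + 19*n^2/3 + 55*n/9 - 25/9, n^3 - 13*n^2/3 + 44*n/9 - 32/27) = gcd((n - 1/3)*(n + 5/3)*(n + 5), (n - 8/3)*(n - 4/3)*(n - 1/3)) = n - 1/3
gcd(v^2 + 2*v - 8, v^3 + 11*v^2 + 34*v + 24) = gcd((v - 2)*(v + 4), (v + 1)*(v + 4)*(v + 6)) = v + 4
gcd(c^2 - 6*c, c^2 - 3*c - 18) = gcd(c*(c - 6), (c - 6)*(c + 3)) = c - 6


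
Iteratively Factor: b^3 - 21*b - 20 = (b + 4)*(b^2 - 4*b - 5) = (b - 5)*(b + 4)*(b + 1)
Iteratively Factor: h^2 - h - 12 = (h - 4)*(h + 3)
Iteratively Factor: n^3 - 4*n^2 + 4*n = (n)*(n^2 - 4*n + 4) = n*(n - 2)*(n - 2)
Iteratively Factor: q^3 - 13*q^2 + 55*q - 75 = (q - 5)*(q^2 - 8*q + 15) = (q - 5)^2*(q - 3)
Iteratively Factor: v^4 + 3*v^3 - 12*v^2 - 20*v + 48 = (v - 2)*(v^3 + 5*v^2 - 2*v - 24) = (v - 2)*(v + 4)*(v^2 + v - 6) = (v - 2)^2*(v + 4)*(v + 3)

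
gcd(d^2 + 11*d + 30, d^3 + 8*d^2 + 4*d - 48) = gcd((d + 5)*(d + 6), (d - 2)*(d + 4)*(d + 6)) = d + 6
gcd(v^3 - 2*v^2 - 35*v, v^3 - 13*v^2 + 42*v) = v^2 - 7*v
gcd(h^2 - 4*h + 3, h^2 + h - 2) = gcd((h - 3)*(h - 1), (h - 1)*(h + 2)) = h - 1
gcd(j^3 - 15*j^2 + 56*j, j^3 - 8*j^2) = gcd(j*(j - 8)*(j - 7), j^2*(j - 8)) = j^2 - 8*j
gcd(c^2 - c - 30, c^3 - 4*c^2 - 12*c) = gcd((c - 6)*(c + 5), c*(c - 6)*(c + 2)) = c - 6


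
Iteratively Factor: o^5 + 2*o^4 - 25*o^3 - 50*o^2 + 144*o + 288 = (o + 2)*(o^4 - 25*o^2 + 144) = (o - 3)*(o + 2)*(o^3 + 3*o^2 - 16*o - 48) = (o - 4)*(o - 3)*(o + 2)*(o^2 + 7*o + 12) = (o - 4)*(o - 3)*(o + 2)*(o + 3)*(o + 4)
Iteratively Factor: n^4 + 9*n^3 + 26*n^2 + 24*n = (n + 3)*(n^3 + 6*n^2 + 8*n) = (n + 2)*(n + 3)*(n^2 + 4*n) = (n + 2)*(n + 3)*(n + 4)*(n)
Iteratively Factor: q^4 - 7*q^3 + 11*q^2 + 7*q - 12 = (q - 3)*(q^3 - 4*q^2 - q + 4) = (q - 3)*(q - 1)*(q^2 - 3*q - 4) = (q - 4)*(q - 3)*(q - 1)*(q + 1)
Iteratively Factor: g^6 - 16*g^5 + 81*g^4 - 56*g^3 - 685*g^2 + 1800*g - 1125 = (g + 3)*(g^5 - 19*g^4 + 138*g^3 - 470*g^2 + 725*g - 375) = (g - 5)*(g + 3)*(g^4 - 14*g^3 + 68*g^2 - 130*g + 75) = (g - 5)^2*(g + 3)*(g^3 - 9*g^2 + 23*g - 15) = (g - 5)^2*(g - 1)*(g + 3)*(g^2 - 8*g + 15) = (g - 5)^3*(g - 1)*(g + 3)*(g - 3)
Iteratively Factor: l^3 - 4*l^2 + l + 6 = (l - 2)*(l^2 - 2*l - 3) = (l - 2)*(l + 1)*(l - 3)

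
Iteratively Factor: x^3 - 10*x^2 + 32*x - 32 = (x - 4)*(x^2 - 6*x + 8) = (x - 4)*(x - 2)*(x - 4)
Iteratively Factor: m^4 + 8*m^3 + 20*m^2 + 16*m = (m + 2)*(m^3 + 6*m^2 + 8*m) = (m + 2)*(m + 4)*(m^2 + 2*m) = m*(m + 2)*(m + 4)*(m + 2)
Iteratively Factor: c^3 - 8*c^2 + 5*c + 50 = (c - 5)*(c^2 - 3*c - 10) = (c - 5)^2*(c + 2)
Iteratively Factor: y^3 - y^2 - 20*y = (y + 4)*(y^2 - 5*y) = y*(y + 4)*(y - 5)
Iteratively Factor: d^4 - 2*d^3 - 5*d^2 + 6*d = (d)*(d^3 - 2*d^2 - 5*d + 6) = d*(d + 2)*(d^2 - 4*d + 3) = d*(d - 3)*(d + 2)*(d - 1)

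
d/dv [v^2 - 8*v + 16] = 2*v - 8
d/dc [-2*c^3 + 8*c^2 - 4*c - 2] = -6*c^2 + 16*c - 4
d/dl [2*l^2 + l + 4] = 4*l + 1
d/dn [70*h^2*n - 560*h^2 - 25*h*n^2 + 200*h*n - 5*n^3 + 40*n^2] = 70*h^2 - 50*h*n + 200*h - 15*n^2 + 80*n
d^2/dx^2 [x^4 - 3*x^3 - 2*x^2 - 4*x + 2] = 12*x^2 - 18*x - 4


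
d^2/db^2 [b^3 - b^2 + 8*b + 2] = 6*b - 2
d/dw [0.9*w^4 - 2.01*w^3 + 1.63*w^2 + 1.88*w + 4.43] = 3.6*w^3 - 6.03*w^2 + 3.26*w + 1.88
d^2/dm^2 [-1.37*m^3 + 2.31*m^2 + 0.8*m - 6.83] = 4.62 - 8.22*m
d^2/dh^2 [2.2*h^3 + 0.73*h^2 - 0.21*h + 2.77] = 13.2*h + 1.46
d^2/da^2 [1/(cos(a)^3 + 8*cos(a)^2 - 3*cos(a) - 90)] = (9*sin(a)^6 - 88*sin(a)^4*cos(a) - 265*sin(a)^4 + 3026*sin(a)^2 + 329*cos(a)/2 - 393*cos(3*a)/2 - 1312)/((cos(a) - 3)^3*(cos(a) + 5)^3*(cos(a) + 6)^3)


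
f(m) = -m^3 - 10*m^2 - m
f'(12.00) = -673.00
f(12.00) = -3180.00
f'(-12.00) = -193.00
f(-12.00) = 300.00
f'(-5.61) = 16.78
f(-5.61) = -132.55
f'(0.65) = -15.27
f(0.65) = -5.15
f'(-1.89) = 26.08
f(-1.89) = -27.08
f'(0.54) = -12.67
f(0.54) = -3.61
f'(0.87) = -20.67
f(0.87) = -9.10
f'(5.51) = -202.28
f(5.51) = -476.40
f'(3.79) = -119.89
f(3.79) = -201.87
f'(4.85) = -168.57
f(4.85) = -354.16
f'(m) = -3*m^2 - 20*m - 1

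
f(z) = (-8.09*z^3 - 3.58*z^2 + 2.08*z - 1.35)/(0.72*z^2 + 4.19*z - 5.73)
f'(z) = (-1.44*z - 4.19)*(-8.09*z^3 - 3.58*z^2 + 2.08*z - 1.35)/(0.72*z^2 + 4.19*z - 5.73)^2 + (-24.27*z^2 - 7.16*z + 2.08)/(0.72*z^2 + 4.19*z - 5.73)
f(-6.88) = -5141.29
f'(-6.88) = 63999.22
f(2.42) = -15.29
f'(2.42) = -4.64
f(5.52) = -37.11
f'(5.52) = -8.30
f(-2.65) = -10.07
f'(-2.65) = 12.36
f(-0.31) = 0.30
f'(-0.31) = -0.12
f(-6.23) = -463.67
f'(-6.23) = 800.38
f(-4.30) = -54.31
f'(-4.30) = 50.28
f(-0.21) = 0.28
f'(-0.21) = -0.21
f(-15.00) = 283.30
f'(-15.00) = -4.49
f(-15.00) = 283.30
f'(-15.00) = -4.49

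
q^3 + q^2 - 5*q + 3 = (q - 1)^2*(q + 3)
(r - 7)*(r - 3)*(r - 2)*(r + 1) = r^4 - 11*r^3 + 29*r^2 - r - 42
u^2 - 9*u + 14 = (u - 7)*(u - 2)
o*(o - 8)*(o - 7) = o^3 - 15*o^2 + 56*o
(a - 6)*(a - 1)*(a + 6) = a^3 - a^2 - 36*a + 36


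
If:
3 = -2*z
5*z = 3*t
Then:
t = -5/2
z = -3/2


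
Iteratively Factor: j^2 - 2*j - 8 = (j + 2)*(j - 4)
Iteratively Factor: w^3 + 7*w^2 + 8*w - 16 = (w - 1)*(w^2 + 8*w + 16) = (w - 1)*(w + 4)*(w + 4)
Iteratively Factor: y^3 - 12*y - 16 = (y + 2)*(y^2 - 2*y - 8) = (y + 2)^2*(y - 4)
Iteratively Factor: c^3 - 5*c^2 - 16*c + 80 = (c + 4)*(c^2 - 9*c + 20) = (c - 4)*(c + 4)*(c - 5)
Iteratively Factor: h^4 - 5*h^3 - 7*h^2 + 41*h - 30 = (h - 5)*(h^3 - 7*h + 6) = (h - 5)*(h - 2)*(h^2 + 2*h - 3) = (h - 5)*(h - 2)*(h + 3)*(h - 1)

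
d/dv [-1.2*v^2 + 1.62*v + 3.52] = 1.62 - 2.4*v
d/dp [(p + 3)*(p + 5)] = 2*p + 8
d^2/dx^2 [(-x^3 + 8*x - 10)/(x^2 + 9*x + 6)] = 2*(-67*x^3 - 192*x^2 - 522*x - 1182)/(x^6 + 27*x^5 + 261*x^4 + 1053*x^3 + 1566*x^2 + 972*x + 216)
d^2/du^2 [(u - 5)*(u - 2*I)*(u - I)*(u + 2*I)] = 12*u^2 + 6*u*(-5 - I) + 8 + 10*I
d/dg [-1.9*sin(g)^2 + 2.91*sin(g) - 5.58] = (2.91 - 3.8*sin(g))*cos(g)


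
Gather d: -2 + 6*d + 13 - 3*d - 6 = 3*d + 5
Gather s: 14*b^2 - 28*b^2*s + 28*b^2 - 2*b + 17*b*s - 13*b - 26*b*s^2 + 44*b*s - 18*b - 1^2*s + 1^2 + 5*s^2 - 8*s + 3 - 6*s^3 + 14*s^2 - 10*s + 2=42*b^2 - 33*b - 6*s^3 + s^2*(19 - 26*b) + s*(-28*b^2 + 61*b - 19) + 6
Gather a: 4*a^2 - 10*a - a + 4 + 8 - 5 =4*a^2 - 11*a + 7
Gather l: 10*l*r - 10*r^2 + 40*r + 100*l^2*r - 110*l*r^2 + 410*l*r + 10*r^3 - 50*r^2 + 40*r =100*l^2*r + l*(-110*r^2 + 420*r) + 10*r^3 - 60*r^2 + 80*r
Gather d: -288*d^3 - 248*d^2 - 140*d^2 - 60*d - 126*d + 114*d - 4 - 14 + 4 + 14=-288*d^3 - 388*d^2 - 72*d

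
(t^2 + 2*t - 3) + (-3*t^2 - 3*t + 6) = -2*t^2 - t + 3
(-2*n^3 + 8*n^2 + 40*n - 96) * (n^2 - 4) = -2*n^5 + 8*n^4 + 48*n^3 - 128*n^2 - 160*n + 384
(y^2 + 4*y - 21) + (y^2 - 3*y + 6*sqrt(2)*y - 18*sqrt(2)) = 2*y^2 + y + 6*sqrt(2)*y - 18*sqrt(2) - 21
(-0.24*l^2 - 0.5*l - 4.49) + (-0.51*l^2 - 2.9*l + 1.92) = -0.75*l^2 - 3.4*l - 2.57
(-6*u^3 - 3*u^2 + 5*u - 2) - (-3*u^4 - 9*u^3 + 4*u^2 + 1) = 3*u^4 + 3*u^3 - 7*u^2 + 5*u - 3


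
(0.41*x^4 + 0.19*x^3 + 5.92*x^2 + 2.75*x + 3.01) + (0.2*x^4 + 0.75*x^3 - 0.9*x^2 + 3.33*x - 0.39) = 0.61*x^4 + 0.94*x^3 + 5.02*x^2 + 6.08*x + 2.62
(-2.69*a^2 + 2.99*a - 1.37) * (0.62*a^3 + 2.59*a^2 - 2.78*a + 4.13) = -1.6678*a^5 - 5.1133*a^4 + 14.3729*a^3 - 22.9702*a^2 + 16.1573*a - 5.6581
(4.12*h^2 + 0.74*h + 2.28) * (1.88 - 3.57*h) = -14.7084*h^3 + 5.1038*h^2 - 6.7484*h + 4.2864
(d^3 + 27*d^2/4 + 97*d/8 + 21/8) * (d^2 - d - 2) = d^5 + 23*d^4/4 + 27*d^3/8 - 23*d^2 - 215*d/8 - 21/4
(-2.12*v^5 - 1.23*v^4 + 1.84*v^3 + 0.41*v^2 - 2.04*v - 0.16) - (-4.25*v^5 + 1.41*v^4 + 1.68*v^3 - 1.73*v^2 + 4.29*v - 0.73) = 2.13*v^5 - 2.64*v^4 + 0.16*v^3 + 2.14*v^2 - 6.33*v + 0.57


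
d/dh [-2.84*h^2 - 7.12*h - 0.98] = -5.68*h - 7.12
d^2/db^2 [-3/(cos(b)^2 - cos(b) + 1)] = 3*(-4*sin(b)^4 - sin(b)^2 - 19*cos(b)/4 + 3*cos(3*b)/4 + 5)/(sin(b)^2 + cos(b) - 2)^3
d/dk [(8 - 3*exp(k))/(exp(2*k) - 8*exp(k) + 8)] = (3*exp(2*k) - 16*exp(k) + 40)*exp(k)/(exp(4*k) - 16*exp(3*k) + 80*exp(2*k) - 128*exp(k) + 64)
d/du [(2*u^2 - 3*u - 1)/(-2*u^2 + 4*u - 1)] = (2*u^2 - 8*u + 7)/(4*u^4 - 16*u^3 + 20*u^2 - 8*u + 1)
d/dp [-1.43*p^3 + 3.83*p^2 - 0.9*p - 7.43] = -4.29*p^2 + 7.66*p - 0.9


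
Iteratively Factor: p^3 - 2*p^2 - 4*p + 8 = (p + 2)*(p^2 - 4*p + 4) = (p - 2)*(p + 2)*(p - 2)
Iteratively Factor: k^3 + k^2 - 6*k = (k + 3)*(k^2 - 2*k) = k*(k + 3)*(k - 2)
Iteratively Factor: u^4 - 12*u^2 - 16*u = (u + 2)*(u^3 - 2*u^2 - 8*u) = (u + 2)^2*(u^2 - 4*u) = (u - 4)*(u + 2)^2*(u)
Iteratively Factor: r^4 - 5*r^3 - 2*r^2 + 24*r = (r + 2)*(r^3 - 7*r^2 + 12*r) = (r - 4)*(r + 2)*(r^2 - 3*r) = (r - 4)*(r - 3)*(r + 2)*(r)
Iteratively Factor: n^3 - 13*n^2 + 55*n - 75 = (n - 3)*(n^2 - 10*n + 25) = (n - 5)*(n - 3)*(n - 5)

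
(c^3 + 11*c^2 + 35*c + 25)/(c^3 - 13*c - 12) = (c^2 + 10*c + 25)/(c^2 - c - 12)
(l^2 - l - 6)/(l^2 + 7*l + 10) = (l - 3)/(l + 5)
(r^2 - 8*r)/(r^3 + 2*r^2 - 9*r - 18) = r*(r - 8)/(r^3 + 2*r^2 - 9*r - 18)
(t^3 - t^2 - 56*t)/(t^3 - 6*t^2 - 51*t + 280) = t/(t - 5)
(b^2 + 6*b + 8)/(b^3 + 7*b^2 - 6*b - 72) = (b + 2)/(b^2 + 3*b - 18)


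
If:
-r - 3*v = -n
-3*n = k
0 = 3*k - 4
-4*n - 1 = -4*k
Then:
No Solution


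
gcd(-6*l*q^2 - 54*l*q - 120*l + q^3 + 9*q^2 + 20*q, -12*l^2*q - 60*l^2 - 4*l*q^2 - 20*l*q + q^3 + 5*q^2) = -6*l*q - 30*l + q^2 + 5*q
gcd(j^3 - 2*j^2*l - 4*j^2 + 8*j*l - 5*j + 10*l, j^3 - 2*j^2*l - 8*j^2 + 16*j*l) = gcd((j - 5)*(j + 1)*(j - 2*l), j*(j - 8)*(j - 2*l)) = j - 2*l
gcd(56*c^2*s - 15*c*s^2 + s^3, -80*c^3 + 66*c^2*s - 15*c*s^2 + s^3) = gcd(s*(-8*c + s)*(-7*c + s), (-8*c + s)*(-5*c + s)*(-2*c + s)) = -8*c + s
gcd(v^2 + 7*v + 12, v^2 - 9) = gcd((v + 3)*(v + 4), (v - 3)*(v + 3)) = v + 3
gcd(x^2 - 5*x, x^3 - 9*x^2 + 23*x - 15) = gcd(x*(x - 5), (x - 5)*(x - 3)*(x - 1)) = x - 5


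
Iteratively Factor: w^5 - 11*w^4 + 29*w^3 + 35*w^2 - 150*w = (w - 5)*(w^4 - 6*w^3 - w^2 + 30*w) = w*(w - 5)*(w^3 - 6*w^2 - w + 30) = w*(w - 5)*(w - 3)*(w^2 - 3*w - 10) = w*(w - 5)^2*(w - 3)*(w + 2)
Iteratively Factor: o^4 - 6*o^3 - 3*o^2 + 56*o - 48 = (o - 4)*(o^3 - 2*o^2 - 11*o + 12) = (o - 4)*(o + 3)*(o^2 - 5*o + 4) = (o - 4)^2*(o + 3)*(o - 1)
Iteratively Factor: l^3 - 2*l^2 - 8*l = (l + 2)*(l^2 - 4*l) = (l - 4)*(l + 2)*(l)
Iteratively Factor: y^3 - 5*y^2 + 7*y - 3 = (y - 1)*(y^2 - 4*y + 3) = (y - 1)^2*(y - 3)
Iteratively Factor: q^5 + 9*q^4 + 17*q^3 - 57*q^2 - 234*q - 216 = (q + 4)*(q^4 + 5*q^3 - 3*q^2 - 45*q - 54) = (q + 3)*(q + 4)*(q^3 + 2*q^2 - 9*q - 18) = (q + 3)^2*(q + 4)*(q^2 - q - 6) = (q - 3)*(q + 3)^2*(q + 4)*(q + 2)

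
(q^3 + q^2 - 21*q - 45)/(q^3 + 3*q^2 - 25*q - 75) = (q + 3)/(q + 5)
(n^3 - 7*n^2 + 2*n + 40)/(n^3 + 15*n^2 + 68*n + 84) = (n^2 - 9*n + 20)/(n^2 + 13*n + 42)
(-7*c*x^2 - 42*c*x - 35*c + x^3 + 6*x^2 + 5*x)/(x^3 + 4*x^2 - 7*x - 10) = (-7*c + x)/(x - 2)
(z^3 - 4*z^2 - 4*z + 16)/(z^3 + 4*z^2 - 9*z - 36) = (z^3 - 4*z^2 - 4*z + 16)/(z^3 + 4*z^2 - 9*z - 36)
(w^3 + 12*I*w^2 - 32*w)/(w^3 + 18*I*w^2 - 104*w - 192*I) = w/(w + 6*I)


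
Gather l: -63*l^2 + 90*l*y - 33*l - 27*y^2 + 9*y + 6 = -63*l^2 + l*(90*y - 33) - 27*y^2 + 9*y + 6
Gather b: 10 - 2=8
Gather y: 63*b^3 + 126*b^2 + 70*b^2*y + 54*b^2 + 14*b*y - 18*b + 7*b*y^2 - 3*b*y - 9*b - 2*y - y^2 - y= 63*b^3 + 180*b^2 - 27*b + y^2*(7*b - 1) + y*(70*b^2 + 11*b - 3)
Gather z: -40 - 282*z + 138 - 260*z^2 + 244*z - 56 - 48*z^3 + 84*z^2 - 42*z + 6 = -48*z^3 - 176*z^2 - 80*z + 48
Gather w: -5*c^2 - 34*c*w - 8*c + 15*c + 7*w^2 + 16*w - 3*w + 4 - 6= -5*c^2 + 7*c + 7*w^2 + w*(13 - 34*c) - 2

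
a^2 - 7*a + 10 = (a - 5)*(a - 2)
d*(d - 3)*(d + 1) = d^3 - 2*d^2 - 3*d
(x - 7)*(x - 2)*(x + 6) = x^3 - 3*x^2 - 40*x + 84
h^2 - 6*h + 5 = (h - 5)*(h - 1)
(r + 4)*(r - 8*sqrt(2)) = r^2 - 8*sqrt(2)*r + 4*r - 32*sqrt(2)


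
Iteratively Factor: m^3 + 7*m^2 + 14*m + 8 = (m + 2)*(m^2 + 5*m + 4) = (m + 1)*(m + 2)*(m + 4)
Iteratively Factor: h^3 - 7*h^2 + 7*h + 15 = (h - 5)*(h^2 - 2*h - 3) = (h - 5)*(h + 1)*(h - 3)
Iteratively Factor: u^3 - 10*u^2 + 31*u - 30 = (u - 2)*(u^2 - 8*u + 15) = (u - 5)*(u - 2)*(u - 3)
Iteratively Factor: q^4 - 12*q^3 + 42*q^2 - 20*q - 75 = (q - 5)*(q^3 - 7*q^2 + 7*q + 15) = (q - 5)*(q - 3)*(q^2 - 4*q - 5) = (q - 5)*(q - 3)*(q + 1)*(q - 5)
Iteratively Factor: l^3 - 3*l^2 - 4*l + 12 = (l + 2)*(l^2 - 5*l + 6) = (l - 3)*(l + 2)*(l - 2)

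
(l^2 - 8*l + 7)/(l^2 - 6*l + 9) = (l^2 - 8*l + 7)/(l^2 - 6*l + 9)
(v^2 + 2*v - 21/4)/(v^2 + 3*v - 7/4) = (2*v - 3)/(2*v - 1)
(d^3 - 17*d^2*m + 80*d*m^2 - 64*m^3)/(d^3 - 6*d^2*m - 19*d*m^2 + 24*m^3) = (d - 8*m)/(d + 3*m)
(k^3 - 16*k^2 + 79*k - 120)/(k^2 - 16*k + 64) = (k^2 - 8*k + 15)/(k - 8)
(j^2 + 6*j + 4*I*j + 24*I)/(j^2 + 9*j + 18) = (j + 4*I)/(j + 3)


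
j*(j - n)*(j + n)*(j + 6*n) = j^4 + 6*j^3*n - j^2*n^2 - 6*j*n^3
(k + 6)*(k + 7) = k^2 + 13*k + 42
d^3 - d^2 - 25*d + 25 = (d - 5)*(d - 1)*(d + 5)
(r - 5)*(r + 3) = r^2 - 2*r - 15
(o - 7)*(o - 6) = o^2 - 13*o + 42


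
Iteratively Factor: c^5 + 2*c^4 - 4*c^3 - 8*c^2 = (c - 2)*(c^4 + 4*c^3 + 4*c^2) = c*(c - 2)*(c^3 + 4*c^2 + 4*c) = c*(c - 2)*(c + 2)*(c^2 + 2*c) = c*(c - 2)*(c + 2)^2*(c)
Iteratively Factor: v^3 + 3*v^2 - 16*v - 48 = (v + 4)*(v^2 - v - 12) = (v + 3)*(v + 4)*(v - 4)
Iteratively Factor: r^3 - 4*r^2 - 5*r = (r)*(r^2 - 4*r - 5) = r*(r - 5)*(r + 1)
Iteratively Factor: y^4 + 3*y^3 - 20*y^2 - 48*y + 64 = (y + 4)*(y^3 - y^2 - 16*y + 16) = (y + 4)^2*(y^2 - 5*y + 4) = (y - 4)*(y + 4)^2*(y - 1)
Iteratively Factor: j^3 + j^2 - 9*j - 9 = (j - 3)*(j^2 + 4*j + 3) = (j - 3)*(j + 3)*(j + 1)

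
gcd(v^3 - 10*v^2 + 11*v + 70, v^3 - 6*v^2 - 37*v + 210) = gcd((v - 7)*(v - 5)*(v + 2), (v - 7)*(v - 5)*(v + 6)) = v^2 - 12*v + 35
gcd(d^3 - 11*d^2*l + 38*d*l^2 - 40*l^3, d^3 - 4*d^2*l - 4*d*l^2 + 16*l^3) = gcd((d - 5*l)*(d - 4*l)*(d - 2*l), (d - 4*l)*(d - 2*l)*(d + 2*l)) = d^2 - 6*d*l + 8*l^2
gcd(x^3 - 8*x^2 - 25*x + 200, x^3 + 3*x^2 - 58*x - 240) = x^2 - 3*x - 40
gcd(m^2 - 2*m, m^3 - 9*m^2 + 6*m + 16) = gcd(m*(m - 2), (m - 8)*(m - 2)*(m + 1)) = m - 2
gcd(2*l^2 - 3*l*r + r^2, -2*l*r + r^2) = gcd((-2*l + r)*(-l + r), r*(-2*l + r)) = -2*l + r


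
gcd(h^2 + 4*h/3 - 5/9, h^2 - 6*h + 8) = 1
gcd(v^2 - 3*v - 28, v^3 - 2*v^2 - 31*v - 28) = v^2 - 3*v - 28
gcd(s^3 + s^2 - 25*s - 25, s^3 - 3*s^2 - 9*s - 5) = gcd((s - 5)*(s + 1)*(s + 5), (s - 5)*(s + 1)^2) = s^2 - 4*s - 5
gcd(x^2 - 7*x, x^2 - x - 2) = 1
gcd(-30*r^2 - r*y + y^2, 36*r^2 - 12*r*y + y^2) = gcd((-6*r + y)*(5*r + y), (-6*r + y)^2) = -6*r + y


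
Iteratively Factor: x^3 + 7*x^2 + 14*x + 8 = (x + 4)*(x^2 + 3*x + 2) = (x + 2)*(x + 4)*(x + 1)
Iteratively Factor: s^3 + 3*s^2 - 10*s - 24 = (s + 2)*(s^2 + s - 12) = (s + 2)*(s + 4)*(s - 3)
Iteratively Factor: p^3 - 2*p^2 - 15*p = (p - 5)*(p^2 + 3*p) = (p - 5)*(p + 3)*(p)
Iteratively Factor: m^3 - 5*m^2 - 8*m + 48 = (m - 4)*(m^2 - m - 12) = (m - 4)*(m + 3)*(m - 4)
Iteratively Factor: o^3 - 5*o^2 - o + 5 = (o + 1)*(o^2 - 6*o + 5) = (o - 1)*(o + 1)*(o - 5)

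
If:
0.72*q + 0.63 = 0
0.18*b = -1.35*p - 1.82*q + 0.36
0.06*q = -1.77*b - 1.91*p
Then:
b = -1.79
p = 1.68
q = -0.88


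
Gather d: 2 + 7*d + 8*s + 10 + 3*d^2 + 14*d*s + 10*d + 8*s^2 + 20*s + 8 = 3*d^2 + d*(14*s + 17) + 8*s^2 + 28*s + 20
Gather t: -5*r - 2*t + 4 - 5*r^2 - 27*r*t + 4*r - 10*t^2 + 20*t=-5*r^2 - r - 10*t^2 + t*(18 - 27*r) + 4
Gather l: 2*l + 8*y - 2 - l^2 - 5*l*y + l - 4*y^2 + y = -l^2 + l*(3 - 5*y) - 4*y^2 + 9*y - 2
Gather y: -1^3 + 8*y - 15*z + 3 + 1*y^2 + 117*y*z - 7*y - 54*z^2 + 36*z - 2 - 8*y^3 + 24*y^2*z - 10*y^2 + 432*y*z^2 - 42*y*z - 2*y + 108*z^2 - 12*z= -8*y^3 + y^2*(24*z - 9) + y*(432*z^2 + 75*z - 1) + 54*z^2 + 9*z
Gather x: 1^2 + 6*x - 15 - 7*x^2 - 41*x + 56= -7*x^2 - 35*x + 42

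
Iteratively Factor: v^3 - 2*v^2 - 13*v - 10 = (v - 5)*(v^2 + 3*v + 2) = (v - 5)*(v + 1)*(v + 2)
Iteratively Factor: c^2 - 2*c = (c)*(c - 2)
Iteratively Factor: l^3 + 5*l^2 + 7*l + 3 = (l + 1)*(l^2 + 4*l + 3) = (l + 1)^2*(l + 3)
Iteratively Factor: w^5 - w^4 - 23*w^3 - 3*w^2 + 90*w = (w - 5)*(w^4 + 4*w^3 - 3*w^2 - 18*w) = w*(w - 5)*(w^3 + 4*w^2 - 3*w - 18) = w*(w - 5)*(w + 3)*(w^2 + w - 6) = w*(w - 5)*(w + 3)^2*(w - 2)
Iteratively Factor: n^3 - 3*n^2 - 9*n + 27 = (n - 3)*(n^2 - 9) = (n - 3)*(n + 3)*(n - 3)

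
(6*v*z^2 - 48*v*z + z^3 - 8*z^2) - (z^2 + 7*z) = 6*v*z^2 - 48*v*z + z^3 - 9*z^2 - 7*z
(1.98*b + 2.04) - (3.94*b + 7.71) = -1.96*b - 5.67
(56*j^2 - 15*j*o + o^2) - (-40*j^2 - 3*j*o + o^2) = 96*j^2 - 12*j*o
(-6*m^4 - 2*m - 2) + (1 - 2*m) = -6*m^4 - 4*m - 1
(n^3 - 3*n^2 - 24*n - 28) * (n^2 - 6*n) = n^5 - 9*n^4 - 6*n^3 + 116*n^2 + 168*n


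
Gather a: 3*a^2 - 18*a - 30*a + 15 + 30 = 3*a^2 - 48*a + 45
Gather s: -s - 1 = -s - 1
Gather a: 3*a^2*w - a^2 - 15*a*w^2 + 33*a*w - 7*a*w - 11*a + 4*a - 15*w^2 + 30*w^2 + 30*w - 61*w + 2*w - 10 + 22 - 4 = a^2*(3*w - 1) + a*(-15*w^2 + 26*w - 7) + 15*w^2 - 29*w + 8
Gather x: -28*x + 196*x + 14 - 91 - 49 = 168*x - 126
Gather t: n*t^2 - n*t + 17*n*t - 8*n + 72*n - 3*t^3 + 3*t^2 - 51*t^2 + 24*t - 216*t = 64*n - 3*t^3 + t^2*(n - 48) + t*(16*n - 192)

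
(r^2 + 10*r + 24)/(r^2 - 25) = (r^2 + 10*r + 24)/(r^2 - 25)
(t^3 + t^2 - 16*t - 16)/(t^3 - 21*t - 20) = (t - 4)/(t - 5)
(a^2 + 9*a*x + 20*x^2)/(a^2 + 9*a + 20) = (a^2 + 9*a*x + 20*x^2)/(a^2 + 9*a + 20)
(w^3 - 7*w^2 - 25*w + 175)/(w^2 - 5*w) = w - 2 - 35/w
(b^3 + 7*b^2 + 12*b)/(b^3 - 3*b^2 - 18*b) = (b + 4)/(b - 6)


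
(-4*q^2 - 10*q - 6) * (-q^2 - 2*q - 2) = 4*q^4 + 18*q^3 + 34*q^2 + 32*q + 12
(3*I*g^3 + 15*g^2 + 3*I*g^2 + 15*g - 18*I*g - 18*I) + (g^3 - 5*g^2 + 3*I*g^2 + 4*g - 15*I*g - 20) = g^3 + 3*I*g^3 + 10*g^2 + 6*I*g^2 + 19*g - 33*I*g - 20 - 18*I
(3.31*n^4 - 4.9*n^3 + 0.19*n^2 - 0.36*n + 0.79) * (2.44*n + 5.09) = 8.0764*n^5 + 4.8919*n^4 - 24.4774*n^3 + 0.0887*n^2 + 0.0952000000000002*n + 4.0211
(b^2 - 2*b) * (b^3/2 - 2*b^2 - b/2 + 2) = b^5/2 - 3*b^4 + 7*b^3/2 + 3*b^2 - 4*b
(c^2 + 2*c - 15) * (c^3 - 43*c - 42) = c^5 + 2*c^4 - 58*c^3 - 128*c^2 + 561*c + 630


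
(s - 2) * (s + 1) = s^2 - s - 2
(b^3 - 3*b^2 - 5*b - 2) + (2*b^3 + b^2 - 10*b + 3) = 3*b^3 - 2*b^2 - 15*b + 1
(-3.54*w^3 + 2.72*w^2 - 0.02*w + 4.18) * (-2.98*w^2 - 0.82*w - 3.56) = 10.5492*w^5 - 5.2028*w^4 + 10.4316*w^3 - 22.1232*w^2 - 3.3564*w - 14.8808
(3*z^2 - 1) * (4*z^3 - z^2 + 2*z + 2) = 12*z^5 - 3*z^4 + 2*z^3 + 7*z^2 - 2*z - 2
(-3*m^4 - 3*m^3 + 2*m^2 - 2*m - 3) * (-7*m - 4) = 21*m^5 + 33*m^4 - 2*m^3 + 6*m^2 + 29*m + 12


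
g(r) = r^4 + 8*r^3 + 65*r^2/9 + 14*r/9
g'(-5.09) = 22.34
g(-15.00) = 25226.67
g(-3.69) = -123.95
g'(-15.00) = -8315.11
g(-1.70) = -12.72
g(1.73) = 74.69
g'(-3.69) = 74.07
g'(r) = 4*r^3 + 24*r^2 + 130*r/9 + 14/9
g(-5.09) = -204.55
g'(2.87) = 335.26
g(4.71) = 1495.58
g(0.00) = 0.00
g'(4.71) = 1019.96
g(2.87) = 320.92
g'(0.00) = 1.56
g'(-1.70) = 26.71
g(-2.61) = -50.69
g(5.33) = 2231.89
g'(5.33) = 1366.04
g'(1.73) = 119.08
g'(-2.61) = 56.23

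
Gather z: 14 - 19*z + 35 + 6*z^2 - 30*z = 6*z^2 - 49*z + 49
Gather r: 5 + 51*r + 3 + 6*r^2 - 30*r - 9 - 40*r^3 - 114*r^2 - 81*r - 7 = -40*r^3 - 108*r^2 - 60*r - 8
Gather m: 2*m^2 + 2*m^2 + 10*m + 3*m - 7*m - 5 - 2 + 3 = 4*m^2 + 6*m - 4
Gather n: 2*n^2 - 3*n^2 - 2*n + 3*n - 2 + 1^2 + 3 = -n^2 + n + 2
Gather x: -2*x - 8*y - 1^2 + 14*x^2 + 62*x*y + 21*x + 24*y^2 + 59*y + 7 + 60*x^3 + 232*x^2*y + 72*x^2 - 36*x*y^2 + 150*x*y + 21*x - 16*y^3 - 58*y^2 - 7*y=60*x^3 + x^2*(232*y + 86) + x*(-36*y^2 + 212*y + 40) - 16*y^3 - 34*y^2 + 44*y + 6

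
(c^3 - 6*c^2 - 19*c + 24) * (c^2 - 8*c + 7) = c^5 - 14*c^4 + 36*c^3 + 134*c^2 - 325*c + 168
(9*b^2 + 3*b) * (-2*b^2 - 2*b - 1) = -18*b^4 - 24*b^3 - 15*b^2 - 3*b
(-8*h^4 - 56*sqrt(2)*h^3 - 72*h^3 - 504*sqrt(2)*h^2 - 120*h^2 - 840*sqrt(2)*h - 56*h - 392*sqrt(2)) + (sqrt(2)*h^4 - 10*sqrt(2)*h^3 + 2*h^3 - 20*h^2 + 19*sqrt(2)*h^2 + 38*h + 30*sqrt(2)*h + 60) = -8*h^4 + sqrt(2)*h^4 - 66*sqrt(2)*h^3 - 70*h^3 - 485*sqrt(2)*h^2 - 140*h^2 - 810*sqrt(2)*h - 18*h - 392*sqrt(2) + 60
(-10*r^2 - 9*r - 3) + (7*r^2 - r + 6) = -3*r^2 - 10*r + 3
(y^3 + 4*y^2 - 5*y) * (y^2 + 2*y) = y^5 + 6*y^4 + 3*y^3 - 10*y^2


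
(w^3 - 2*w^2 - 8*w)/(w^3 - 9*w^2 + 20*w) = (w + 2)/(w - 5)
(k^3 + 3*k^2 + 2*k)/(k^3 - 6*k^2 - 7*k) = (k + 2)/(k - 7)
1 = 1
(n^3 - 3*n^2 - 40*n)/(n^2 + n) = (n^2 - 3*n - 40)/(n + 1)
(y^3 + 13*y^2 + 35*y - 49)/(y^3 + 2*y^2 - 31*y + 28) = (y + 7)/(y - 4)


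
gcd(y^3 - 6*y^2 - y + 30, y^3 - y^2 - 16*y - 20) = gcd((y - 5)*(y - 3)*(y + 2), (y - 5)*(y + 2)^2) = y^2 - 3*y - 10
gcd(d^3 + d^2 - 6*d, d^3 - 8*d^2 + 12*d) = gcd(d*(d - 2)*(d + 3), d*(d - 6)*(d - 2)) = d^2 - 2*d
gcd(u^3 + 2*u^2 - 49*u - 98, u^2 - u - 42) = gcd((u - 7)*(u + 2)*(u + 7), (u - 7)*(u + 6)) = u - 7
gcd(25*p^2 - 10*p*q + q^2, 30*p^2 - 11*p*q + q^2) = 5*p - q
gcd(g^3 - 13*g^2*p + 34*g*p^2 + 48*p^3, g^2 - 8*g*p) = -g + 8*p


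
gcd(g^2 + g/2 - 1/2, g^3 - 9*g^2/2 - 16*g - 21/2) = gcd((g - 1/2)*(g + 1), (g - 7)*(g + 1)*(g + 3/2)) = g + 1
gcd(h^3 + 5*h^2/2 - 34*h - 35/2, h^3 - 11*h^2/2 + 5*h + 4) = h + 1/2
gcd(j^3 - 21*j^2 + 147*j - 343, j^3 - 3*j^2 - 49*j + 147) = j - 7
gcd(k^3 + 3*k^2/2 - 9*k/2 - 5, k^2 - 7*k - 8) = k + 1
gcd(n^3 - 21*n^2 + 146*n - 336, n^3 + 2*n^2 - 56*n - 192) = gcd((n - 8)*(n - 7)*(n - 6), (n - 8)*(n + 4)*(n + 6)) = n - 8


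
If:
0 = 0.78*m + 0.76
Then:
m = -0.97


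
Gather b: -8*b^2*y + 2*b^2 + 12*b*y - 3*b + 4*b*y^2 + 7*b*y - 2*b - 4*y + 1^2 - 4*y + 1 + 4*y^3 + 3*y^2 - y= b^2*(2 - 8*y) + b*(4*y^2 + 19*y - 5) + 4*y^3 + 3*y^2 - 9*y + 2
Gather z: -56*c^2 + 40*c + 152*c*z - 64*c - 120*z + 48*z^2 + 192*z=-56*c^2 - 24*c + 48*z^2 + z*(152*c + 72)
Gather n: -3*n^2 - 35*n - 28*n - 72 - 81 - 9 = -3*n^2 - 63*n - 162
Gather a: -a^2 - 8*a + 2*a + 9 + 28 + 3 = -a^2 - 6*a + 40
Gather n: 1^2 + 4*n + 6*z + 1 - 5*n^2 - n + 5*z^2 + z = -5*n^2 + 3*n + 5*z^2 + 7*z + 2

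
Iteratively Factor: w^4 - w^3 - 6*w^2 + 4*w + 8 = (w - 2)*(w^3 + w^2 - 4*w - 4) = (w - 2)*(w + 1)*(w^2 - 4) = (w - 2)*(w + 1)*(w + 2)*(w - 2)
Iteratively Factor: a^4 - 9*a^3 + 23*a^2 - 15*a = (a - 3)*(a^3 - 6*a^2 + 5*a) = (a - 3)*(a - 1)*(a^2 - 5*a) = (a - 5)*(a - 3)*(a - 1)*(a)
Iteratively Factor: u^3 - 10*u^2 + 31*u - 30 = (u - 3)*(u^2 - 7*u + 10) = (u - 5)*(u - 3)*(u - 2)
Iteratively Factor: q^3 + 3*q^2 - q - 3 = (q + 3)*(q^2 - 1) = (q + 1)*(q + 3)*(q - 1)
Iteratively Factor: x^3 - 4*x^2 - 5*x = (x)*(x^2 - 4*x - 5) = x*(x + 1)*(x - 5)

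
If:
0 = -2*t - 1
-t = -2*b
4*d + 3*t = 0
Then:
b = -1/4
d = 3/8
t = -1/2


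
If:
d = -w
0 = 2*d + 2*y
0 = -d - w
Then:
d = -y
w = y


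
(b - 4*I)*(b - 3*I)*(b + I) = b^3 - 6*I*b^2 - 5*b - 12*I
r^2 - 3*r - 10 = (r - 5)*(r + 2)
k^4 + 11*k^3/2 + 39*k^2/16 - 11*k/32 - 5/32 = (k - 1/4)*(k + 1/4)*(k + 1/2)*(k + 5)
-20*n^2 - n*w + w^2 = (-5*n + w)*(4*n + w)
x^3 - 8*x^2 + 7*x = x*(x - 7)*(x - 1)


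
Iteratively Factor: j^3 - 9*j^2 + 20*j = (j)*(j^2 - 9*j + 20) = j*(j - 5)*(j - 4)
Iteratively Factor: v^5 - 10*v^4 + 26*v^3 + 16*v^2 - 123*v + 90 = (v - 1)*(v^4 - 9*v^3 + 17*v^2 + 33*v - 90) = (v - 3)*(v - 1)*(v^3 - 6*v^2 - v + 30) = (v - 3)^2*(v - 1)*(v^2 - 3*v - 10) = (v - 3)^2*(v - 1)*(v + 2)*(v - 5)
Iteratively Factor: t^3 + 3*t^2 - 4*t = (t + 4)*(t^2 - t) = (t - 1)*(t + 4)*(t)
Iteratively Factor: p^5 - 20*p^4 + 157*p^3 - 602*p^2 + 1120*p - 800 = (p - 5)*(p^4 - 15*p^3 + 82*p^2 - 192*p + 160) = (p - 5)^2*(p^3 - 10*p^2 + 32*p - 32) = (p - 5)^2*(p - 2)*(p^2 - 8*p + 16) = (p - 5)^2*(p - 4)*(p - 2)*(p - 4)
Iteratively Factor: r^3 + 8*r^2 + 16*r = (r + 4)*(r^2 + 4*r) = (r + 4)^2*(r)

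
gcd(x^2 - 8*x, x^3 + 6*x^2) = x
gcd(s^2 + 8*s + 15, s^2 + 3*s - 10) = s + 5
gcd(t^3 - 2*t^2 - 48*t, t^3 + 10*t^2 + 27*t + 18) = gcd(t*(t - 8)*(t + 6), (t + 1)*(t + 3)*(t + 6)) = t + 6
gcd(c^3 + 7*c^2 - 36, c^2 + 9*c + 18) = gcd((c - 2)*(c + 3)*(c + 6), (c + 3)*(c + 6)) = c^2 + 9*c + 18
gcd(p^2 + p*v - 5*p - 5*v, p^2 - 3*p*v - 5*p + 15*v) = p - 5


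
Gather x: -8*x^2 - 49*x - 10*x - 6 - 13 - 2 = -8*x^2 - 59*x - 21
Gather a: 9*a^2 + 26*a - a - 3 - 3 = 9*a^2 + 25*a - 6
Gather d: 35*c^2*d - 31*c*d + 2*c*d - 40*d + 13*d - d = d*(35*c^2 - 29*c - 28)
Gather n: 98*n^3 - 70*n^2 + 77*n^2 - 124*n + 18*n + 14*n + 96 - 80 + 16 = 98*n^3 + 7*n^2 - 92*n + 32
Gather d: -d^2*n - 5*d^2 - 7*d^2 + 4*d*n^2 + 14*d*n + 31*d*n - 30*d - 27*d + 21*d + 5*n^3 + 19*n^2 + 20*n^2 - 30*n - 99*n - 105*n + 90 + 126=d^2*(-n - 12) + d*(4*n^2 + 45*n - 36) + 5*n^3 + 39*n^2 - 234*n + 216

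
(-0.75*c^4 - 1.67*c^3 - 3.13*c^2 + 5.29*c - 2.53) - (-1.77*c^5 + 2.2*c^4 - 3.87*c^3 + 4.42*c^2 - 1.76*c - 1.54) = 1.77*c^5 - 2.95*c^4 + 2.2*c^3 - 7.55*c^2 + 7.05*c - 0.99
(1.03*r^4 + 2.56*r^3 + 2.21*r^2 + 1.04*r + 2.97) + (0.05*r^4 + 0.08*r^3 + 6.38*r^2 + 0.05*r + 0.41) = 1.08*r^4 + 2.64*r^3 + 8.59*r^2 + 1.09*r + 3.38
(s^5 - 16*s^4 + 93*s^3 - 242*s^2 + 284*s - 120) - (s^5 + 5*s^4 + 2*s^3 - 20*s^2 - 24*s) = -21*s^4 + 91*s^3 - 222*s^2 + 308*s - 120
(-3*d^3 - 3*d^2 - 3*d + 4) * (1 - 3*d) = 9*d^4 + 6*d^3 + 6*d^2 - 15*d + 4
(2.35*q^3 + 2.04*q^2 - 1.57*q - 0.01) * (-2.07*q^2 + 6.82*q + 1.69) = -4.8645*q^5 + 11.8042*q^4 + 21.1342*q^3 - 7.2391*q^2 - 2.7215*q - 0.0169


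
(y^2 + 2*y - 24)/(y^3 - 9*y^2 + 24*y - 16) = (y + 6)/(y^2 - 5*y + 4)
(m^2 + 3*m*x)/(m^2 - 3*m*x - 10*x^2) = m*(-m - 3*x)/(-m^2 + 3*m*x + 10*x^2)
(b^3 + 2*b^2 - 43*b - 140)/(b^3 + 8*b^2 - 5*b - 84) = (b^2 - 2*b - 35)/(b^2 + 4*b - 21)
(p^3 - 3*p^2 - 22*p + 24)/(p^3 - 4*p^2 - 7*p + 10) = (p^2 - 2*p - 24)/(p^2 - 3*p - 10)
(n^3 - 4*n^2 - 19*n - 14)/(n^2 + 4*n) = (n^3 - 4*n^2 - 19*n - 14)/(n*(n + 4))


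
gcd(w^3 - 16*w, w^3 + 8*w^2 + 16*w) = w^2 + 4*w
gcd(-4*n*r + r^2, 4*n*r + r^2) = r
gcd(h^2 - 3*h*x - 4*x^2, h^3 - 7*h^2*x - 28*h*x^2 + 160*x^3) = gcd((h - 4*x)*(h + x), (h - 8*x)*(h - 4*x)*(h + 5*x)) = -h + 4*x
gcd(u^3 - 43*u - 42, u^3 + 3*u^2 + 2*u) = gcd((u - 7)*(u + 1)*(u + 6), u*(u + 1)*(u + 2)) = u + 1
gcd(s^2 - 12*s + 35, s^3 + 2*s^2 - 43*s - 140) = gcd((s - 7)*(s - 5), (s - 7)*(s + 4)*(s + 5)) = s - 7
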